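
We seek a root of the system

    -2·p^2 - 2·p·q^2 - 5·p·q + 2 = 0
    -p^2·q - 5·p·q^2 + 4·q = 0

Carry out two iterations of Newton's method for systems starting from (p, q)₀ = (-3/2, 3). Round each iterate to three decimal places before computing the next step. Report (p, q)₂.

(-0.227, 1.242)

At (-3/2, 3): F = (47.000, 72.750).
Jacobian J = [[-4·p - 2·q^2 - 5·q, -4·p·q - 5·p], [-2·p·q - 5·q^2, -p^2 - 10·p·q + 4]].
At the point, J = [[-27.000, 25.500], [-36.000, 46.750]] (det J = -344.250).
Solving J·Δ = −F gives Δ = (0.994, -0.791).
Then the next iterate is (p, q)₁ = (-0.506, 2.209).
Round to (-0.506, 2.209) and repeat: F = (12.01494, 20.61601), J = [[-18.78036, 7.00102], [-22.16290, 14.92150]].
Δ = (0.279, -0.967), so (p, q)₂ = (-0.227, 1.242).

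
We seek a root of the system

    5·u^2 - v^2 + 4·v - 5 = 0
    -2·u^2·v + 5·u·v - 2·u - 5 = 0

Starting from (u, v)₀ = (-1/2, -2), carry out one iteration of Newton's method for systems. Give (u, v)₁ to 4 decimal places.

(-0.7185, -0.1678)

At (-1/2, -2): F = (-15.7500, 2.0000).
Jacobian J = [[10·u, -2·v + 4], [-4·u·v + 5·v - 2, -2·u^2 + 5·u]].
At the point, J = [[-5.0000, 8.0000], [-16.0000, -3.0000]] (det J = 143.0000).
Solving J·Δ = −F gives Δ = (-0.2185, 1.8322).
Then the next iterate is (u, v)₁ = (-0.7185, -0.1678).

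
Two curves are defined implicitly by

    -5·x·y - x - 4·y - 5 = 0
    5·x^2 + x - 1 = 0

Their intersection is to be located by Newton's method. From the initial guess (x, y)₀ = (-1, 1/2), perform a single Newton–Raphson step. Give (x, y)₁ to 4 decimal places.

At (-1, 1/2): F = (-3.5000, 3.0000).
Jacobian J = [[-5·y - 1, -5·x - 4], [10·x + 1, 0]].
At the point, J = [[-3.5000, 1.0000], [-9.0000, 0.0000]] (det J = 9.0000).
Solving J·Δ = −F gives Δ = (0.3333, 4.6667).
Then the next iterate is (x, y)₁ = (-0.6667, 5.1667).

(-0.6667, 5.1667)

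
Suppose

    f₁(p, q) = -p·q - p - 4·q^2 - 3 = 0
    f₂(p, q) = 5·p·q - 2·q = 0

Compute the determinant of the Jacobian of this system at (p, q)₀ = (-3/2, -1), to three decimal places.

J = [[-q - 1, -p - 8·q], [5·q, 5·p - 2]].
At the point, J = [[0.000, 9.500], [-5.000, -9.500]].
det J = 47.500.

47.500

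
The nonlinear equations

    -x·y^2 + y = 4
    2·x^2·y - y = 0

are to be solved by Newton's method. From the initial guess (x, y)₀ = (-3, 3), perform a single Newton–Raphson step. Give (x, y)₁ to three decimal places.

(-2.008, 2.102)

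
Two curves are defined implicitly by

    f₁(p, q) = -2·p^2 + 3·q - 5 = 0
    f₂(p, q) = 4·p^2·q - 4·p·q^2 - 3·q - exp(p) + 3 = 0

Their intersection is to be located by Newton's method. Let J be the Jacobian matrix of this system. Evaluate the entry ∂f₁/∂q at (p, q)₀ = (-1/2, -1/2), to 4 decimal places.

∂f₁/∂q = 3.
At (-1/2, -1/2) this is 3.0000.

3.0000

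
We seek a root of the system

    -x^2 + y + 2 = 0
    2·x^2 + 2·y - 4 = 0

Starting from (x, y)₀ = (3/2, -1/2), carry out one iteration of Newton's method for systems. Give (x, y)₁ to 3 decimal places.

At (3/2, -1/2): F = (-0.750, -0.500).
Jacobian J = [[-2·x, 1], [4·x, 2]].
At the point, J = [[-3.000, 1.000], [6.000, 2.000]] (det J = -12.000).
Solving J·Δ = −F gives Δ = (-0.083, 0.500).
Then the next iterate is (x, y)₁ = (1.417, 0.000).

(1.417, 0.000)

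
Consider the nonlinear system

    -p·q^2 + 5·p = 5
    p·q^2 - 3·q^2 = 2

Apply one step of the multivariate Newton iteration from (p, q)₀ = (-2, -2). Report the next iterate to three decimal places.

(4.077, -2.115)

At (-2, -2): F = (-7.000, -22.000).
Jacobian J = [[-q^2 + 5, -2·p·q], [q^2, 2·p·q - 6·q]].
At the point, J = [[1.000, -8.000], [4.000, 20.000]] (det J = 52.000).
Solving J·Δ = −F gives Δ = (6.077, -0.115).
Then the next iterate is (p, q)₁ = (4.077, -2.115).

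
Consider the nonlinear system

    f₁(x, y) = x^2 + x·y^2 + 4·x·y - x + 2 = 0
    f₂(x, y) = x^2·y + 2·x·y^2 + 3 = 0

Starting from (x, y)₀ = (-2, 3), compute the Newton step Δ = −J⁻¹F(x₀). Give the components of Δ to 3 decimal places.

(1.300, -0.660)

At (-2, 3): F = (-34.000, -21.000).
Jacobian J = [[2·x + y^2 + 4·y - 1, 2·x·y + 4·x], [2·x·y + 2·y^2, x^2 + 4·x·y]].
At the point, J = [[16.000, -20.000], [6.000, -20.000]] (det J = -200.000).
Solving J·Δ = −F gives Δ = (1.300, -0.660).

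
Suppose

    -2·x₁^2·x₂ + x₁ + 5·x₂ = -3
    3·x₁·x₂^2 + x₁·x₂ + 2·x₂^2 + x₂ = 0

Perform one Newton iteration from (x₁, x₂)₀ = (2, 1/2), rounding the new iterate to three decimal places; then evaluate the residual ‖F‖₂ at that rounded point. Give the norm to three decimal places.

6.873

At (2, 1/2): F = (3.500, 3.500).
Jacobian J = [[-4·x₁·x₂ + 1, -2·x₁^2 + 5], [3·x₂^2 + x₂, 6·x₁·x₂ + x₁ + 4·x₂ + 1]].
At the point, J = [[-3.000, -3.000], [1.250, 11.000]] (det J = -29.250).
Solving J·Δ = −F gives Δ = (1.675, -0.509).
Then the next iterate is (x₁, x₂)₁ = (3.675, -0.009).
Re-evaluating at (3.675, -0.009): F = (6.87310, -0.04102), so ‖F‖₂ = 6.873.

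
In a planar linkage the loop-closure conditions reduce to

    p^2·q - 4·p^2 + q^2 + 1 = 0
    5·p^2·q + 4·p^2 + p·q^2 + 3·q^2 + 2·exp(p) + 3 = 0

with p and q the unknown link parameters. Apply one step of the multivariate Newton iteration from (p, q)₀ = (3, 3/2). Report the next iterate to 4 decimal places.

At (3, 3/2): F = (-19.2500, 160.171074).
Jacobian J = [[2·p·q - 8·p, p^2 + 2·q], [10·p·q + 8·p + q^2 + 2·exp(p), 5·p^2 + 2·p·q + 6·q]].
At the point, J = [[-15.0000, 12.0000], [111.421074, 63.0000]] (det J = -2282.052886).
Solving J·Δ = −F gives Δ = (-1.3737, -0.1129).
Then the next iterate is (p, q)₁ = (1.6263, 1.3871).

(1.6263, 1.3871)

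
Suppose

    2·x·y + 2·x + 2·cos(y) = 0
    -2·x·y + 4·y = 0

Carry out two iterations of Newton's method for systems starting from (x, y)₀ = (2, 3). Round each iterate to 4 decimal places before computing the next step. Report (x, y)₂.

(2.0000, -1.2068)

At (2, 3): F = (14.020015, 0.0000).
Jacobian J = [[2·y + 2, 2·x - 2·sin(y)], [-2·y, -2·x + 4]].
At the point, J = [[8.0000, 3.717760], [-6.0000, 0.0000]] (det J = 22.306560).
Solving J·Δ = −F gives Δ = (0.0000, -3.7711).
Then the next iterate is (x, y)₁ = (2.0000, -0.7711).
Round to (2.0000, -0.7711) and repeat: F = (2.349889, 0.0000), J = [[0.4578, 5.393849], [1.5422, 0.0000]].
Δ = (0.0000, -0.4357), so (x, y)₂ = (2.0000, -1.2068).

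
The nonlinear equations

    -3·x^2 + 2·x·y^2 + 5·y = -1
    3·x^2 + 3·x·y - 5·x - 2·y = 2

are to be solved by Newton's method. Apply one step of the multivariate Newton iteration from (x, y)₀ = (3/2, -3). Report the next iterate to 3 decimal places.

(-1.268, -4.435)

At (3/2, -3): F = (6.250, -10.250).
Jacobian J = [[-6·x + 2·y^2, 4·x·y + 5], [6·x + 3·y - 5, 3·x - 2]].
At the point, J = [[9.000, -13.000], [-5.000, 2.500]] (det J = -42.500).
Solving J·Δ = −F gives Δ = (-2.768, -1.435).
Then the next iterate is (x, y)₁ = (-1.268, -4.435).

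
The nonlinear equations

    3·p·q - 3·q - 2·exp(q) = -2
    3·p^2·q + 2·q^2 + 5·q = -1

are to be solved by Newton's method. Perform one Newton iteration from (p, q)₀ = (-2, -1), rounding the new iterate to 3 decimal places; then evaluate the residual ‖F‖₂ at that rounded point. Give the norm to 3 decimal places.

At (-2, -1): F = (10.26424, -14.000).
Jacobian J = [[3·q, 3·p - 2·exp(q) - 3], [6·p·q, 3·p^2 + 4·q + 5]].
At the point, J = [[-3.000, -9.73576], [12.000, 13.000]] (det J = 77.82911).
Solving J·Δ = −F gives Δ = (0.037, 1.043).
Then the next iterate is (p, q)₁ = (-1.963, 0.043).
Re-evaluating at (-1.963, 0.043): F = (-0.47010, 1.71578), so ‖F‖₂ = 1.779.

1.779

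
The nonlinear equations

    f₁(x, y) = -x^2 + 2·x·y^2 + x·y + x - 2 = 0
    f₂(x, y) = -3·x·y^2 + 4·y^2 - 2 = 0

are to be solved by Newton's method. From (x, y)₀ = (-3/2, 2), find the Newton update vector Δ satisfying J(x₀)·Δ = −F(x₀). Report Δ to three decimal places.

(0.871, -0.634)

At (-3/2, 2): F = (-20.750, 32.000).
Jacobian J = [[-2·x + 2·y^2 + y + 1, 4·x·y + x], [-3·y^2, -6·x·y + 8·y]].
At the point, J = [[14.000, -13.500], [-12.000, 34.000]] (det J = 314.000).
Solving J·Δ = −F gives Δ = (0.871, -0.634).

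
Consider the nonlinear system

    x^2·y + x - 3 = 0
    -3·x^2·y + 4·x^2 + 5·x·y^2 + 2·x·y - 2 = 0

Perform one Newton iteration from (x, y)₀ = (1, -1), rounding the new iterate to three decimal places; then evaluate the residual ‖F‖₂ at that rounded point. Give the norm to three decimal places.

677.980

At (1, -1): F = (-3.000, 8.000).
Jacobian J = [[2·x·y + 1, x^2], [-6·x·y + 8·x + 5·y^2 + 2·y, -3·x^2 + 10·x·y + 2·x]].
At the point, J = [[-1.000, 1.000], [17.000, -11.000]] (det J = -6.000).
Solving J·Δ = −F gives Δ = (4.167, 7.167).
Then the next iterate is (x, y)₁ = (5.167, 6.167).
Re-evaluating at (5.167, 6.167): F = (166.81288, 657.13754), so ‖F‖₂ = 677.980.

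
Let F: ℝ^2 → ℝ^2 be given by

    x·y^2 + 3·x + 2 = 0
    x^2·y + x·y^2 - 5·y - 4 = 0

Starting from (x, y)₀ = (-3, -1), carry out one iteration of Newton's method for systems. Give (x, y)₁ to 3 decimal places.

(-20.000, 12.000)

At (-3, -1): F = (-10.000, -11.000).
Jacobian J = [[y^2 + 3, 2·x·y], [2·x·y + y^2, x^2 + 2·x·y - 5]].
At the point, J = [[4.000, 6.000], [7.000, 10.000]] (det J = -2.000).
Solving J·Δ = −F gives Δ = (-17.000, 13.000).
Then the next iterate is (x, y)₁ = (-20.000, 12.000).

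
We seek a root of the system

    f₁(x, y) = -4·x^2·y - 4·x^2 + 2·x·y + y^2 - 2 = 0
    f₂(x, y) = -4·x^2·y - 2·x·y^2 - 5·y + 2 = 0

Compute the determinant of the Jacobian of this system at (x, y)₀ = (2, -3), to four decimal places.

J = [[-8·x·y - 8·x + 2·y, -4·x^2 + 2·x + 2·y], [-8·x·y - 2·y^2, -4·x^2 - 4·x·y - 5]].
At the point, J = [[26.0000, -18.0000], [30.0000, 3.0000]].
det J = 618.0000.

618.0000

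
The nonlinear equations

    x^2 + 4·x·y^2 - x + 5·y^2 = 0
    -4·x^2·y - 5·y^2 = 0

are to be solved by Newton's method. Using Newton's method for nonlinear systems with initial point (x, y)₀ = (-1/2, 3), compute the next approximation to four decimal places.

(-0.4970, 1.4528)

At (-1/2, 3): F = (27.7500, -48.0000).
Jacobian J = [[2·x + 4·y^2 - 1, 8·x·y + 10·y], [-8·x·y, -4·x^2 - 10·y]].
At the point, J = [[34.0000, 18.0000], [12.0000, -31.0000]] (det J = -1270.0000).
Solving J·Δ = −F gives Δ = (0.0030, -1.5472).
Then the next iterate is (x, y)₁ = (-0.4970, 1.4528).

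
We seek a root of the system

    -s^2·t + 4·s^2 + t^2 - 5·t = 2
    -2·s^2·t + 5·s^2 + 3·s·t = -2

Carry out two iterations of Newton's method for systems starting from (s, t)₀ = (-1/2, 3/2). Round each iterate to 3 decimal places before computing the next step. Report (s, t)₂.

(-2.669, 2.848)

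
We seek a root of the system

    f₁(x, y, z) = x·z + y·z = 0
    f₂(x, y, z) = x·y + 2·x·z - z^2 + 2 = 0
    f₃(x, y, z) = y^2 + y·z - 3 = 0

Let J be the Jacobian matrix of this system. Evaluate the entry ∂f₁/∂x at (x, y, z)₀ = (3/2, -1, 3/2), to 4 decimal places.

∂f₁/∂x = z.
At (3/2, -1, 3/2) this is 1.5000.

1.5000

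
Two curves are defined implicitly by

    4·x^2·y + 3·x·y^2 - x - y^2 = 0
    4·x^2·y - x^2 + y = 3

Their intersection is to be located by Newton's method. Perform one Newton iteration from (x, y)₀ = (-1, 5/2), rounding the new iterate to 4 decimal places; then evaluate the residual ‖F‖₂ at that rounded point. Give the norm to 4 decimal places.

At (-1, 5/2): F = (-14.0000, 8.5000).
Jacobian J = [[8·x·y + 3·y^2 - 1, 4·x^2 + 6·x·y - 2·y], [8·x·y - 2·x, 4·x^2 + 1]].
At the point, J = [[-2.2500, -16.0000], [-18.0000, 5.0000]] (det J = -299.2500).
Solving J·Δ = −F gives Δ = (0.2206, -0.9060).
Then the next iterate is (x, y)₁ = (-0.7794, 1.5940).
Re-evaluating at (-0.7794, 1.5940): F = (-3.829226, 1.859728), so ‖F‖₂ = 4.2569.

4.2569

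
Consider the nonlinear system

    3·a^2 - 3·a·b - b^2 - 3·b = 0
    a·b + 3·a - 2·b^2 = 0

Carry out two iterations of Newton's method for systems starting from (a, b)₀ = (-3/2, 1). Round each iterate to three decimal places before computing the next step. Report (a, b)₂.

(-0.334, -1.085)

At (-3/2, 1): F = (7.250, -8.000).
Jacobian J = [[6·a - 3·b, -3·a - 2·b - 3], [b + 3, a - 4·b]].
At the point, J = [[-12.000, -0.500], [4.000, -5.500]] (det J = 68.000).
Solving J·Δ = −F gives Δ = (0.645, -0.985).
Then the next iterate is (a, b)₁ = (-0.855, 0.015).
Round to (-0.855, 0.015) and repeat: F = (2.18633, -2.57827), J = [[-5.175, -0.465], [3.015, -0.915]].
Δ = (0.521, -1.100), so (a, b)₂ = (-0.334, -1.085).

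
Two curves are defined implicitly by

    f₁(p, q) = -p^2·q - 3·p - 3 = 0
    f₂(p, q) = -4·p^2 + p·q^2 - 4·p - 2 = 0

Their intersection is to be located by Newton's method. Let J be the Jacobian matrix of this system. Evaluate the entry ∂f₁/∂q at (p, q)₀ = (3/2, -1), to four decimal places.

∂f₁/∂q = -p^2.
At (3/2, -1) this is -2.2500.

-2.2500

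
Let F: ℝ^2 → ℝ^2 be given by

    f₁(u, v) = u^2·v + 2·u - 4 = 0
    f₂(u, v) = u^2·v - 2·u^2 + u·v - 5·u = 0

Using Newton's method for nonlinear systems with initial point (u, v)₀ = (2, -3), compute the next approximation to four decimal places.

(0.6154, -3.4615)

At (2, -3): F = (-12.0000, -36.0000).
Jacobian J = [[2·u·v + 2, u^2], [2·u·v - 4·u + v - 5, u^2 + u]].
At the point, J = [[-10.0000, 4.0000], [-28.0000, 6.0000]] (det J = 52.0000).
Solving J·Δ = −F gives Δ = (-1.3846, -0.4615).
Then the next iterate is (u, v)₁ = (0.6154, -3.4615).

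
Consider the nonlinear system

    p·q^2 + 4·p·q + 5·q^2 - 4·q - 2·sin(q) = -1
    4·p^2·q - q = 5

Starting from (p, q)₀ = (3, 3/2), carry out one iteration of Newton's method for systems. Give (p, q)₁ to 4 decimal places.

(2.4196, 0.7399)

At (3, 3/2): F = (29.005010, 47.5000).
Jacobian J = [[q^2 + 4·q, 2·p·q + 4·p + 10·q - 2·cos(q) - 4], [8·p·q, 4·p^2 - 1]].
At the point, J = [[8.2500, 31.858526], [36.0000, 35.0000]] (det J = -858.156921).
Solving J·Δ = −F gives Δ = (-0.5804, -0.7601).
Then the next iterate is (p, q)₁ = (2.4196, 0.7399).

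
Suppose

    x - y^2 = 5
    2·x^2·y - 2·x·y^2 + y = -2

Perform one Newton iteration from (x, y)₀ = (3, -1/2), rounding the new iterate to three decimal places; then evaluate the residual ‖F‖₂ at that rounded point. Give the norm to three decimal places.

11.826

At (3, -1/2): F = (-2.250, -9.000).
Jacobian J = [[1, -2·y], [4·x·y - 2·y^2, 2·x^2 - 4·x·y + 1]].
At the point, J = [[1.000, 1.000], [-6.500, 25.000]] (det J = 31.500).
Solving J·Δ = −F gives Δ = (1.500, 0.750).
Then the next iterate is (x, y)₁ = (4.500, 0.250).
Re-evaluating at (4.500, 0.250): F = (-0.56250, 11.81250), so ‖F‖₂ = 11.826.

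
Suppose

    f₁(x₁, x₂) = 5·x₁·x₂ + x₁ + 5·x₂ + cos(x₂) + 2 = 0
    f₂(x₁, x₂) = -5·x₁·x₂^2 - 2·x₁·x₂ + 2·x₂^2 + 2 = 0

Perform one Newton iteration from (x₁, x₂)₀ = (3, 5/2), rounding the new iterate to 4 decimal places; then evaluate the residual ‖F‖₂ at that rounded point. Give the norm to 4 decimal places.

782.2430

At (3, 5/2): F = (54.198856, -94.2500).
Jacobian J = [[5·x₂ + 1, 5·x₁ - sin(x₂) + 5], [-5·x₂^2 - 2·x₂, -10·x₁·x₂ - 2·x₁ + 4·x₂]].
At the point, J = [[13.5000, 19.401528], [-36.2500, -71.0000]] (det J = -255.194615).
Solving J·Δ = −F gives Δ = (-7.9137, 2.7130).
Then the next iterate is (x₁, x₂)₁ = (-4.9137, 5.2130).
Re-evaluating at (-4.9137, 5.2130): F = (-104.444329, 775.239027), so ‖F‖₂ = 782.2430.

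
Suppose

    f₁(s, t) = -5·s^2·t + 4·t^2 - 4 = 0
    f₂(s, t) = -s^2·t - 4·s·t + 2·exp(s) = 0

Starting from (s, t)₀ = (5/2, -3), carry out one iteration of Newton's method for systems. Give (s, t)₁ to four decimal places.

At (5/2, -3): F = (125.7500, 73.114988).
Jacobian J = [[-10·s·t, -5·s^2 + 8·t], [-2·s·t - 4·t + 2·exp(s), -s^2 - 4·s]].
At the point, J = [[75.0000, -55.2500], [51.364988, -16.2500]] (det J = 1619.165583).
Solving J·Δ = −F gives Δ = (-1.2328, 0.6025).
Then the next iterate is (s, t)₁ = (1.2672, -2.3975).

(1.2672, -2.3975)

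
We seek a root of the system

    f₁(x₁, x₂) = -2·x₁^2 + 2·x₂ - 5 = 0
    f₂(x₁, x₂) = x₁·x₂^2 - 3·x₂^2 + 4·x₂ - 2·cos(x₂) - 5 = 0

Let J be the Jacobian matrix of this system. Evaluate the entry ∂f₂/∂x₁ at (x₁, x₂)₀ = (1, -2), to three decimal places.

4.000

∂f₂/∂x₁ = x₂^2.
At (1, -2) this is 4.000.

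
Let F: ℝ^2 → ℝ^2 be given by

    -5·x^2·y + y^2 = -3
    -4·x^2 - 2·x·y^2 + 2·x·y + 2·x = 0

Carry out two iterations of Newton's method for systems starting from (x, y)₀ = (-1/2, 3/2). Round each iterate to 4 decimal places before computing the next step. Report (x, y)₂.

At (-1/2, 3/2): F = (3.3750, -1.2500).
Jacobian J = [[-10·x·y, -5·x^2 + 2·y], [-8·x - 2·y^2 + 2·y + 2, -4·x·y + 2·x]].
At the point, J = [[7.5000, 1.7500], [4.5000, 2.0000]] (det J = 7.1250).
Solving J·Δ = −F gives Δ = (-1.2544, 3.4474).
Then the next iterate is (x, y)₁ = (-1.7544, 4.9474).
Round to (-1.7544, 4.9474) and repeat: F = (-48.661724, 52.704165), J = [[86.797186, -5.494797], [-23.023534, 31.210074]].
Δ = (0.4760, -1.3376), so (x, y)₂ = (-1.2784, 3.6098).

(-1.2784, 3.6098)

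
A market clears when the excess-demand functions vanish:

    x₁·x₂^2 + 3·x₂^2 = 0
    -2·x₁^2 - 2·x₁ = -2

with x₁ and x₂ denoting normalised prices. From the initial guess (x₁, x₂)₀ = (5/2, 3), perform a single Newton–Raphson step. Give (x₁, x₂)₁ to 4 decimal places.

(1.2083, 1.8523)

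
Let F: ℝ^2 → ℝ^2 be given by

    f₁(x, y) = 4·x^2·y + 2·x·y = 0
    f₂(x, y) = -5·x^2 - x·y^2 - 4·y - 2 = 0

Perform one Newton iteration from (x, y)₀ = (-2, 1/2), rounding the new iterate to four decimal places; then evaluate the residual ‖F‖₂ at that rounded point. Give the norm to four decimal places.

7.5732

At (-2, 1/2): F = (6.0000, -23.5000).
Jacobian J = [[8·x·y + 2·y, 4·x^2 + 2·x], [-10·x - y^2, -2·x·y - 4]].
At the point, J = [[-7.0000, 12.0000], [19.7500, -2.0000]] (det J = -223.0000).
Solving J·Δ = −F gives Δ = (1.2108, 0.2063).
Then the next iterate is (x, y)₁ = (-0.7892, 0.7063).
Re-evaluating at (-0.7892, 0.7063): F = (0.644814, -7.545683), so ‖F‖₂ = 7.5732.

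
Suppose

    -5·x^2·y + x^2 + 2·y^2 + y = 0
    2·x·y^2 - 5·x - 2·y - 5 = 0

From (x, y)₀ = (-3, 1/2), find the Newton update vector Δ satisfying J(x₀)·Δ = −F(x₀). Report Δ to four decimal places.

At (-3, 1/2): F = (-12.5000, 7.5000).
Jacobian J = [[-10·x·y + 2·x, -5·x^2 + 4·y + 1], [2·y^2 - 5, 4·x·y - 2]].
At the point, J = [[9.0000, -42.0000], [-4.5000, -8.0000]] (det J = -261.0000).
Solving J·Δ = −F gives Δ = (1.5900, 0.0431).

(1.5900, 0.0431)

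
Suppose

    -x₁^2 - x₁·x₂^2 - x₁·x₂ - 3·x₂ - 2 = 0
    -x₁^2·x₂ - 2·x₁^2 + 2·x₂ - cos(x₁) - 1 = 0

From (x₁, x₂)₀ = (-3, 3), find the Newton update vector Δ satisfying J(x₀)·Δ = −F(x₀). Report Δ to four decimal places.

(1.1912, -0.4918)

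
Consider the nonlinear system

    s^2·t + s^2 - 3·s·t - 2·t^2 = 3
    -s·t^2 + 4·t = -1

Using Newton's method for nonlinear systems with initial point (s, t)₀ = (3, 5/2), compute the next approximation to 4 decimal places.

(2.9716, 1.8116)

At (3, 5/2): F = (-6.5000, -7.7500).
Jacobian J = [[2·s·t + 2·s - 3·t, s^2 - 3·s - 4·t], [-t^2, -2·s·t + 4]].
At the point, J = [[13.5000, -10.0000], [-6.2500, -11.0000]] (det J = -211.0000).
Solving J·Δ = −F gives Δ = (-0.0284, -0.6884).
Then the next iterate is (s, t)₁ = (2.9716, 1.8116).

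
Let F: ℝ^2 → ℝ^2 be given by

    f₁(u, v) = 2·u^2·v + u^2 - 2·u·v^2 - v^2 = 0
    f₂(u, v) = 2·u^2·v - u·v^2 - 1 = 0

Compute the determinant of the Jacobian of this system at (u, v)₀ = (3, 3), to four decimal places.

648.0000

J = [[4·u·v + 2·u - 2·v^2, 2·u^2 - 4·u·v - 2·v], [4·u·v - v^2, 2·u^2 - 2·u·v]].
At the point, J = [[24.0000, -24.0000], [27.0000, 0.0000]].
det J = 648.0000.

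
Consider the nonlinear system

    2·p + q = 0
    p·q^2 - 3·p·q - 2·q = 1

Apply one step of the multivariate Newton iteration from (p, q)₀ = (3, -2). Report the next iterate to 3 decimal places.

(0.768, -1.536)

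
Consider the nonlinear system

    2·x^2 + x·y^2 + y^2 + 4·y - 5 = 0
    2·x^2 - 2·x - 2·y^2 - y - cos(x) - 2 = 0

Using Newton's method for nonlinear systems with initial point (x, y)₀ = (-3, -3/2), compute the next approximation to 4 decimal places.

(-0.9776, 0.2219)

At (-3, -3/2): F = (2.5000, 19.989992).
Jacobian J = [[4·x + y^2, 2·x·y + 2·y + 4], [4·x + sin(x) - 2, -4·y - 1]].
At the point, J = [[-9.7500, 10.0000], [-14.141120, 5.0000]] (det J = 92.661200).
Solving J·Δ = −F gives Δ = (2.0224, 1.7219).
Then the next iterate is (x, y)₁ = (-0.9776, 0.2219).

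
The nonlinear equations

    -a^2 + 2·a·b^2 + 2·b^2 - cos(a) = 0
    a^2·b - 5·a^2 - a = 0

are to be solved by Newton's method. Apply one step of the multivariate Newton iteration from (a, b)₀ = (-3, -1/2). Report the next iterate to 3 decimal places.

At (-3, -1/2): F = (-9.01001, -46.500).
Jacobian J = [[-2·a + 2·b^2 + sin(a), 4·a·b + 4·b], [2·a·b - 10·a - 1, a^2]].
At the point, J = [[6.35888, 4.000], [32.000, 9.000]] (det J = -70.77008).
Solving J·Δ = −F gives Δ = (1.482, -0.104).
Then the next iterate is (a, b)₁ = (-1.518, -0.604).

(-1.518, -0.604)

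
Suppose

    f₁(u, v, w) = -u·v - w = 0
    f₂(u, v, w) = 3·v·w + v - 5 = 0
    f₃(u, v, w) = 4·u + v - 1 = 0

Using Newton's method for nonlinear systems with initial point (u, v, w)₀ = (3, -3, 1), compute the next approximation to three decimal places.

At (3, -3, 1): F = (8.000, -17.000, 8.000).
Jacobian J = [[-v, -u, -1], [0, 3·w + 1, 3·v], [4, 1, 0]].
At the point, J = [[3.000, -3.000, -1.000], [0.000, 4.000, -9.000], [4.000, 1.000, 0.000]] (det J = 151.000).
Solving J·Δ = −F gives Δ = (-2.232, 0.927, -1.477).
Then the next iterate is (u, v, w)₁ = (0.768, -2.073, -0.477).

(0.768, -2.073, -0.477)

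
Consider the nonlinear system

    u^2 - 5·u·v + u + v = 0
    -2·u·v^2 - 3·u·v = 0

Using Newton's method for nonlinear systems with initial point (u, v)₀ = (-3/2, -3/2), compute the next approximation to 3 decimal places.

At (-3/2, -3/2): F = (-12.000, 0.000).
Jacobian J = [[2·u - 5·v + 1, -5·u + 1], [-2·v^2 - 3·v, -4·u·v - 3·u]].
At the point, J = [[5.500, 8.500], [0.000, -4.500]] (det J = -24.750).
Solving J·Δ = −F gives Δ = (2.182, 0.000).
Then the next iterate is (u, v)₁ = (0.682, -1.500).

(0.682, -1.500)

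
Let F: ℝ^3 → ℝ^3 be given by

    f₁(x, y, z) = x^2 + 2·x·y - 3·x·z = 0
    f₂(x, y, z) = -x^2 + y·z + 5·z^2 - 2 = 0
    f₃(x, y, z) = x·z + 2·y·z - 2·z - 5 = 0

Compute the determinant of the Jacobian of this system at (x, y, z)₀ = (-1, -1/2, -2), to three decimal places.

J = [[2·x + 2·y - 3·z, 2·x, -3·x], [-2·x, z, y + 10·z], [z, 2·z, x + 2·y - 2]].
At the point, J = [[3.000, -2.000, 3.000], [2.000, -2.000, -20.500], [-2.000, -4.000, -4.000]].
det J = -356.000.

-356.000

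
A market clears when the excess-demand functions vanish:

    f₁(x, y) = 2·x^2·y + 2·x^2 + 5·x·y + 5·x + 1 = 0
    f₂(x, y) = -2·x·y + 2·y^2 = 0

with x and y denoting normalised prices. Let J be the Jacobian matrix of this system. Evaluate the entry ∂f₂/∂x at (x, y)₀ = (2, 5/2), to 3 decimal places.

∂f₂/∂x = -2·y.
At (2, 5/2) this is -5.000.

-5.000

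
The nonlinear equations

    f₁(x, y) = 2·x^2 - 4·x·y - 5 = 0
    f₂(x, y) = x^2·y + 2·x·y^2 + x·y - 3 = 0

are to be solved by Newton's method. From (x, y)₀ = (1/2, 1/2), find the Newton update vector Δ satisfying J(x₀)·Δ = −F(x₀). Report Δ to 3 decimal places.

(4.792, -2.750)

At (1/2, 1/2): F = (-5.500, -2.375).
Jacobian J = [[4·x - 4·y, -4·x], [2·x·y + 2·y^2 + y, x^2 + 4·x·y + x]].
At the point, J = [[0.000, -2.000], [1.500, 1.750]] (det J = 3.000).
Solving J·Δ = −F gives Δ = (4.792, -2.750).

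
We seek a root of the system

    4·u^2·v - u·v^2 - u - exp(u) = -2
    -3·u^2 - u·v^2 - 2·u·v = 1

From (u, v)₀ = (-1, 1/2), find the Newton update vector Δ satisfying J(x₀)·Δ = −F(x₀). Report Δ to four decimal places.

(0.6994, -0.1906)

At (-1, 1/2): F = (4.882121, -2.7500).
Jacobian J = [[8·u·v - v^2 - exp(u) - 1, 4·u^2 - 2·u·v], [-6·u - v^2 - 2·v, -2·u·v - 2·u]].
At the point, J = [[-5.617879, 5.0000], [4.7500, 3.0000]] (det J = -40.603638).
Solving J·Δ = −F gives Δ = (0.6994, -0.1906).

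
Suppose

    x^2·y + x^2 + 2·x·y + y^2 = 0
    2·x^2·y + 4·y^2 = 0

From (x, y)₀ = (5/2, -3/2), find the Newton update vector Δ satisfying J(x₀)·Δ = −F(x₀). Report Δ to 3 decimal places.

At (5/2, -3/2): F = (-8.375, -9.750).
Jacobian J = [[2·x·y + 2·x + 2·y, x^2 + 2·x + 2·y], [4·x·y, 2·x^2 + 8·y]].
At the point, J = [[-5.500, 8.250], [-15.000, 0.500]] (det J = 121.000).
Solving J·Δ = −F gives Δ = (-0.630, 0.595).

(-0.630, 0.595)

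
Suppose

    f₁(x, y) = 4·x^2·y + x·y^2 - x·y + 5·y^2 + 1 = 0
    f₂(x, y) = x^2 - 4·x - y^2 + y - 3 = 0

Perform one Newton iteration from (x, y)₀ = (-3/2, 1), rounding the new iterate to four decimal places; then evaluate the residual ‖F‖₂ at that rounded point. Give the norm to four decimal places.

At (-3/2, 1): F = (15.0000, 5.2500).
Jacobian J = [[8·x·y + y^2 - y, 4·x^2 + 2·x·y - x + 10·y], [2·x - 4, -2·y + 1]].
At the point, J = [[-12.0000, 17.5000], [-7.0000, -1.0000]] (det J = 134.5000).
Solving J·Δ = −F gives Δ = (0.7946, -0.3123).
Then the next iterate is (x, y)₁ = (-0.7054, 0.6877).
Re-evaluating at (-0.7054, 0.6877): F = (4.884923, 0.533958), so ‖F‖₂ = 4.9140.

4.9140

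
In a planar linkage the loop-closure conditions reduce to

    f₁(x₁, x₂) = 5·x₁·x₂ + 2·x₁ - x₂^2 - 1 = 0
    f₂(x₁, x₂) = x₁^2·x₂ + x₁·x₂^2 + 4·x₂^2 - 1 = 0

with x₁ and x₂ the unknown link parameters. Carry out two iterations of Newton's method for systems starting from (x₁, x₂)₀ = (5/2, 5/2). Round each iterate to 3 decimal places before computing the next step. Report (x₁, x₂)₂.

(0.420, 1.104)

At (5/2, 5/2): F = (29.000, 55.250).
Jacobian J = [[5·x₂ + 2, 5·x₁ - 2·x₂], [2·x₁·x₂ + x₂^2, x₁^2 + 2·x₁·x₂ + 8·x₂]].
At the point, J = [[14.500, 7.500], [18.750, 38.750]] (det J = 421.250).
Solving J·Δ = −F gives Δ = (-1.684, -0.611).
Then the next iterate is (x₁, x₂)₁ = (0.816, 1.889).
Round to (0.816, 1.889) and repeat: F = (4.77080, 17.44284), J = [[11.445, 0.302], [6.65117, 18.86070]].
Δ = (-0.396, -0.785), so (x₁, x₂)₂ = (0.420, 1.104).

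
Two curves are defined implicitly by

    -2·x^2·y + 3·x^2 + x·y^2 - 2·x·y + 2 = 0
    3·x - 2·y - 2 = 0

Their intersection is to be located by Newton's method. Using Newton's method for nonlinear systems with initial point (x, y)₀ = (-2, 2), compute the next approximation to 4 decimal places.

(3.0000, 3.5000)

At (-2, 2): F = (-2.0000, -12.0000).
Jacobian J = [[-4·x·y + 6·x + y^2 - 2·y, -2·x^2 + 2·x·y - 2·x], [3, -2]].
At the point, J = [[4.0000, -12.0000], [3.0000, -2.0000]] (det J = 28.0000).
Solving J·Δ = −F gives Δ = (5.0000, 1.5000).
Then the next iterate is (x, y)₁ = (3.0000, 3.5000).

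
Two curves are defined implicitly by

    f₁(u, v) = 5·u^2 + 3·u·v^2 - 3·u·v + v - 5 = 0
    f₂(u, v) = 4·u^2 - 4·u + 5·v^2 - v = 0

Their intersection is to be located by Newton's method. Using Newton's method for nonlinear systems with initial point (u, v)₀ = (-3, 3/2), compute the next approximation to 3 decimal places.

At (-3, 3/2): F = (34.750, 57.750).
Jacobian J = [[10·u + 3·v^2 - 3·v, 6·u·v - 3·u + 1], [8·u - 4, 10·v - 1]].
At the point, J = [[-27.750, -17.000], [-28.000, 14.000]] (det J = -864.500).
Solving J·Δ = −F gives Δ = (1.698, -0.728).
Then the next iterate is (u, v)₁ = (-1.302, 0.772).

(-1.302, 0.772)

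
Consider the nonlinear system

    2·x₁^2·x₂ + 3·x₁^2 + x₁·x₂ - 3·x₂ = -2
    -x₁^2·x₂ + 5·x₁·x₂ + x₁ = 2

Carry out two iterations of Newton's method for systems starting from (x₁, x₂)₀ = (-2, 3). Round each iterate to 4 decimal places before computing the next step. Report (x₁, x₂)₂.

At (-2, 3): F = (23.0000, -46.0000).
Jacobian J = [[4·x₁·x₂ + 6·x₁ + x₂, 2·x₁^2 + x₁ - 3], [-2·x₁·x₂ + 5·x₂ + 1, -x₁^2 + 5·x₁]].
At the point, J = [[-33.0000, 3.0000], [28.0000, -14.0000]] (det J = 378.0000).
Solving J·Δ = −F gives Δ = (0.4868, -2.3122).
Then the next iterate is (x₁, x₂)₁ = (-1.5132, 0.6878).
Round to (-1.5132, 0.6878) and repeat: F = (8.914957, -10.292002), J = [[-12.554516, 0.066348], [6.520558, -9.855774]].
Δ = (0.7071, -0.5765), so (x₁, x₂)₂ = (-0.8061, 0.1113).

(-0.8061, 0.1113)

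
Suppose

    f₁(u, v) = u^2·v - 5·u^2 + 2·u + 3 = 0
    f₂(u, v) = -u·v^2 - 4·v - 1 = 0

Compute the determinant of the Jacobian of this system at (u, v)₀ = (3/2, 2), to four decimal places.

79.0000

J = [[2·u·v - 10·u + 2, u^2], [-v^2, -2·u·v - 4]].
At the point, J = [[-7.0000, 2.2500], [-4.0000, -10.0000]].
det J = 79.0000.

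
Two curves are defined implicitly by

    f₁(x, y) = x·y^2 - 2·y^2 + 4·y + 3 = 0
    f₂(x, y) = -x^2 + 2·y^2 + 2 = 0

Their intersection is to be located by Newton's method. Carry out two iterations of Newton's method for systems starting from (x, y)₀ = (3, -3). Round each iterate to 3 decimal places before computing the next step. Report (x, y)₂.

At (3, -3): F = (0.000, 11.000).
Jacobian J = [[y^2, 2·x·y - 4·y + 4], [-2·x, 4·y]].
At the point, J = [[9.000, -2.000], [-6.000, -12.000]] (det J = -120.000).
Solving J·Δ = −F gives Δ = (0.183, 0.825).
Then the next iterate is (x, y)₁ = (3.183, -2.175).
Round to (3.183, -2.175) and repeat: F = (-0.10367, 1.32976), J = [[4.73062, -1.14605], [-6.366, -8.700]].
Δ = (0.050, 0.116), so (x, y)₂ = (3.233, -2.059).

(3.233, -2.059)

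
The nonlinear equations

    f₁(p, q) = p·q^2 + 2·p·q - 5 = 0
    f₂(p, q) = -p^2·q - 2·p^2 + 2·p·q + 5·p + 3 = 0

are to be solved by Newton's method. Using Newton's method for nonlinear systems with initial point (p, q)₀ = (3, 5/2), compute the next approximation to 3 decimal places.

(2.780, 1.249)

At (3, 5/2): F = (28.750, -7.500).
Jacobian J = [[q^2 + 2·q, 2·p·q + 2·p], [-2·p·q - 4·p + 2·q + 5, -p^2 + 2·p]].
At the point, J = [[11.250, 21.000], [-17.000, -3.000]] (det J = 323.250).
Solving J·Δ = −F gives Δ = (-0.220, -1.251).
Then the next iterate is (p, q)₁ = (2.780, 1.249).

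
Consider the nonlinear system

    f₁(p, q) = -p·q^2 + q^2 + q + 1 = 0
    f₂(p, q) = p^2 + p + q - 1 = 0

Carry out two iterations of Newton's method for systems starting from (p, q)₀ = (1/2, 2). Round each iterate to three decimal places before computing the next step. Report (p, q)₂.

At (1/2, 2): F = (5.000, 1.750).
Jacobian J = [[-q^2, -2·p·q + 2·q + 1], [2·p + 1, 1]].
At the point, J = [[-4.000, 3.000], [2.000, 1.000]] (det J = -10.000).
Solving J·Δ = −F gives Δ = (-0.025, -1.700).
Then the next iterate is (p, q)₁ = (0.475, 0.300).
Round to (0.475, 0.300) and repeat: F = (1.34725, 0.00062), J = [[-0.090, 1.315], [1.950, 1.000]].
Δ = (0.507, -0.990), so (p, q)₂ = (0.982, -0.690).

(0.982, -0.690)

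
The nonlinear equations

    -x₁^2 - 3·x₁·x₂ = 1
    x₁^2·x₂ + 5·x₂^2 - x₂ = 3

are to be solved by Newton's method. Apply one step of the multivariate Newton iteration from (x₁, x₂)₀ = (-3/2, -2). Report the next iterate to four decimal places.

At (-3/2, -2): F = (-12.2500, 14.5000).
Jacobian J = [[-2·x₁ - 3·x₂, -3·x₁], [2·x₁·x₂, x₁^2 + 10·x₂ - 1]].
At the point, J = [[9.0000, 4.5000], [6.0000, -18.7500]] (det J = -195.7500).
Solving J·Δ = −F gives Δ = (0.8400, 1.0421).
Then the next iterate is (x₁, x₂)₁ = (-0.6600, -0.9579).

(-0.6600, -0.9579)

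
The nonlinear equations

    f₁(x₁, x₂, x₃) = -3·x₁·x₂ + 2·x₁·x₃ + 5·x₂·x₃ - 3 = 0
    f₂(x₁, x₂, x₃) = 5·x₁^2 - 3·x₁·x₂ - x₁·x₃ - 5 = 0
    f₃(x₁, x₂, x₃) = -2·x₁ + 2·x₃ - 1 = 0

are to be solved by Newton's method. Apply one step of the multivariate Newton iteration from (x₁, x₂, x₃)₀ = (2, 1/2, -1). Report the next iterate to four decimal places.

(1.9112, 1.4076, 2.4112)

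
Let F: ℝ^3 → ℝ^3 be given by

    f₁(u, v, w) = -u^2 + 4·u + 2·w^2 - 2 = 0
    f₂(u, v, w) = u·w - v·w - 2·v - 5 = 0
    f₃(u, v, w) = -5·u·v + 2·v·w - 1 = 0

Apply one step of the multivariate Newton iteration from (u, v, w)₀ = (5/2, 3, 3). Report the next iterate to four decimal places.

(1.6718, 0.1745, 1.2851)

At (5/2, 3, 3): F = (19.7500, -12.5000, -20.5000).
Jacobian J = [[-2·u + 4, 0, 4·w], [w, -w - 2, u - v], [-5·v, -5·u + 2·w, 2·v]].
At the point, J = [[-1.0000, 0.0000, 12.0000], [3.0000, -5.0000, -0.5000], [-15.0000, -6.5000, 6.0000]] (det J = -1100.7500).
Solving J·Δ = −F gives Δ = (-0.8282, -2.8255, -1.7149).
Then the next iterate is (u, v, w)₁ = (1.6718, 0.1745, 1.2851).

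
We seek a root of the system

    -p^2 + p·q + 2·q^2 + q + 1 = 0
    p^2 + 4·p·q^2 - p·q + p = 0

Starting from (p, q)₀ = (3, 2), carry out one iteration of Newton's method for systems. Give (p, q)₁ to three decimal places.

(2.333, 1.111)

At (3, 2): F = (8.000, 54.000).
Jacobian J = [[-2·p + q, p + 4·q + 1], [2·p + 4·q^2 - q + 1, 8·p·q - p]].
At the point, J = [[-4.000, 12.000], [21.000, 45.000]] (det J = -432.000).
Solving J·Δ = −F gives Δ = (-0.667, -0.889).
Then the next iterate is (p, q)₁ = (2.333, 1.111).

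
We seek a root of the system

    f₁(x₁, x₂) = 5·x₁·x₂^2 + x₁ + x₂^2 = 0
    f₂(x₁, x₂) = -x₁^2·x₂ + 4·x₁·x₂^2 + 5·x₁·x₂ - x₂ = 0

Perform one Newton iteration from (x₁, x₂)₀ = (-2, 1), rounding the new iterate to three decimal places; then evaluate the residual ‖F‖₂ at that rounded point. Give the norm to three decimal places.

At (-2, 1): F = (-11.000, -23.000).
Jacobian J = [[5·x₂^2 + 1, 10·x₁·x₂ + 2·x₂], [-2·x₁·x₂ + 4·x₂^2 + 5·x₂, -x₁^2 + 8·x₁·x₂ + 5·x₁ - 1]].
At the point, J = [[6.000, -18.000], [13.000, -31.000]] (det J = 48.000).
Solving J·Δ = −F gives Δ = (1.521, -0.104).
Then the next iterate is (x₁, x₂)₁ = (-0.479, 0.896).
Re-evaluating at (-0.479, 0.896): F = (-1.59893, -4.78569), so ‖F‖₂ = 5.046.

5.046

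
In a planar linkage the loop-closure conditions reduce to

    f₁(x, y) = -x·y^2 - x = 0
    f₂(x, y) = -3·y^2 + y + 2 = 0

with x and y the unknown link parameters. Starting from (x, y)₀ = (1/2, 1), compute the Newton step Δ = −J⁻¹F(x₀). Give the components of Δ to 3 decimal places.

(-0.500, 0.000)

At (1/2, 1): F = (-1.000, 0.000).
Jacobian J = [[-y^2 - 1, -2·x·y], [0, -6·y + 1]].
At the point, J = [[-2.000, -1.000], [0.000, -5.000]] (det J = 10.000).
Solving J·Δ = −F gives Δ = (-0.500, 0.000).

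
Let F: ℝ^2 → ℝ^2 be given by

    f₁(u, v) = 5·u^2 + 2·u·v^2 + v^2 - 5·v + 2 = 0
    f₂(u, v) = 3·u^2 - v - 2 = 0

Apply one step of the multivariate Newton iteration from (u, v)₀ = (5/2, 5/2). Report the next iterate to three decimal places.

At (5/2, 5/2): F = (58.250, 14.250).
Jacobian J = [[10·u + 2·v^2, 4·u·v + 2·v - 5], [6·u, -1]].
At the point, J = [[37.500, 25.000], [15.000, -1.000]] (det J = -412.500).
Solving J·Δ = −F gives Δ = (-1.005, -0.823).
Then the next iterate is (u, v)₁ = (1.495, 1.677).

(1.495, 1.677)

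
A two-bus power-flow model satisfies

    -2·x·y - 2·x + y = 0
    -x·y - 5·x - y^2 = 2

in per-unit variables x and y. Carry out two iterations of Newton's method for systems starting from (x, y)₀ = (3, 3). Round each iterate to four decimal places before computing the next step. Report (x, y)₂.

(-0.5000, -0.5000)

At (3, 3): F = (-21.0000, -35.0000).
Jacobian J = [[-2·y - 2, -2·x + 1], [-y - 5, -x - 2·y]].
At the point, J = [[-8.0000, -5.0000], [-8.0000, -9.0000]] (det J = 32.0000).
Solving J·Δ = −F gives Δ = (-0.4375, -3.5000).
Then the next iterate is (x, y)₁ = (2.5625, -0.5000).
Round to (2.5625, -0.5000) and repeat: F = (-3.0625, -13.781250), J = [[-1.0000, -4.1250], [-4.5000, -1.5625]].
Δ = (-3.0625, 0.0000), so (x, y)₂ = (-0.5000, -0.5000).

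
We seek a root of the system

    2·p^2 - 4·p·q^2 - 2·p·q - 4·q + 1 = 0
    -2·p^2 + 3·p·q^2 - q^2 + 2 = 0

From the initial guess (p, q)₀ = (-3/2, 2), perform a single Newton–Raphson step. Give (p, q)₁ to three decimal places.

(-1.237, 1.101)

At (-3/2, 2): F = (27.500, -24.500).
Jacobian J = [[4·p - 4·q^2 - 2·q, -8·p·q - 2·p - 4], [-4·p + 3·q^2, 6·p·q - 2·q]].
At the point, J = [[-26.000, 23.000], [18.000, -22.000]] (det J = 158.000).
Solving J·Δ = −F gives Δ = (0.263, -0.899).
Then the next iterate is (p, q)₁ = (-1.237, 1.101).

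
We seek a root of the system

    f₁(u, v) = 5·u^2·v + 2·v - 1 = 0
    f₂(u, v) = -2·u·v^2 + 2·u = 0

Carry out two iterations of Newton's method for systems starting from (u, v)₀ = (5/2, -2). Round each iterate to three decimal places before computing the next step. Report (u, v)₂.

(0.650, -1.358)

At (5/2, -2): F = (-67.500, -15.000).
Jacobian J = [[10·u·v, 5·u^2 + 2], [-2·v^2 + 2, -4·u·v]].
At the point, J = [[-50.000, 33.250], [-6.000, 20.000]] (det J = -800.500).
Solving J·Δ = −F gives Δ = (-1.063, 0.431).
Then the next iterate is (u, v)₁ = (1.437, -1.569).
Round to (1.437, -1.569) and repeat: F = (-20.33768, -4.20110), J = [[-22.54653, 12.32484], [-2.92352, 9.01861]].
Δ = (-0.787, 0.211), so (u, v)₂ = (0.650, -1.358).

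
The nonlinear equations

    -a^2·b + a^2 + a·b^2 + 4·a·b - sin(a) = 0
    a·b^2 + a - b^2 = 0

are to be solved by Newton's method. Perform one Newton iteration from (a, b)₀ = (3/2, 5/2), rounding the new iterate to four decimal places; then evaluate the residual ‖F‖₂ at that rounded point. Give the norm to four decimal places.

At (3/2, 5/2): F = (20.002505, 4.6250).
Jacobian J = [[-2·a·b + 2·a + b^2 + 4·b - cos(a), -a^2 + 2·a·b + 4·a], [b^2 + 1, 2·a·b - 2·b]].
At the point, J = [[11.679263, 11.2500], [7.2500, 2.5000]] (det J = -52.364343).
Solving J·Δ = −F gives Δ = (-0.0387, -1.7379).
Then the next iterate is (a, b)₁ = (1.4613, 0.7621).
Re-evaluating at (1.4613, 0.7621): F = (4.817345, 1.729221), so ‖F‖₂ = 5.1183.

5.1183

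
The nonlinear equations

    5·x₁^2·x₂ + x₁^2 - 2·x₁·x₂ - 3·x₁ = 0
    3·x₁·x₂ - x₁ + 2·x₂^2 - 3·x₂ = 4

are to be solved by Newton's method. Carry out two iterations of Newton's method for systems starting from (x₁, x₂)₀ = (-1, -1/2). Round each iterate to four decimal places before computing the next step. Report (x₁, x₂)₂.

(0.0057, -0.8457)

At (-1, -1/2): F = (0.5000, 0.5000).
Jacobian J = [[10·x₁·x₂ + 2·x₁ - 2·x₂ - 3, 5·x₁^2 - 2·x₁], [3·x₂ - 1, 3·x₁ + 4·x₂ - 3]].
At the point, J = [[1.0000, 7.0000], [-2.5000, -8.0000]] (det J = 9.5000).
Solving J·Δ = −F gives Δ = (0.7895, -0.1842).
Then the next iterate is (x₁, x₂)₁ = (-0.2105, -0.6842).
Round to (-0.2105, -0.6842) and repeat: F = (0.236177, -0.368568), J = [[-0.612359, 0.642551], [-3.0526, -6.3683]].
Δ = (0.2162, -0.1615), so (x₁, x₂)₂ = (0.0057, -0.8457).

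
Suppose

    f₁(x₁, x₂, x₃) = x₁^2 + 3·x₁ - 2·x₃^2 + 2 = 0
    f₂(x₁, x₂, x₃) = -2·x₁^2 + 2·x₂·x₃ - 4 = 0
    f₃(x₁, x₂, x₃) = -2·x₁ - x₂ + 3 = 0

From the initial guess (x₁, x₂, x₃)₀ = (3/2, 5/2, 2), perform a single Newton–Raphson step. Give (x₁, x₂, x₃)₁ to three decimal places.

(0.716, 1.567, 1.506)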